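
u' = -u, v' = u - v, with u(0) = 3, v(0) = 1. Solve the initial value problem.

u(t) = 3e^(-t), v(t) = 3te^(-t) + e^(-t)

Coefficient matrix A = [[-1, 0], [1, -1]].
Characteristic polynomial det(A - λI) = λ^2 + 2λ + 1 = 0.
Single eigenvalue λ = -1 with algebraic multiplicity 2.
Eigenvector v = (0,-1); generalized eigenvector w with (A-λI)w=v is (-1,-3).
General solution: e^(-t)[c_1·v + c_2·(t·v + w)].
Applying u(0)=3, v(0)=1 gives c_1=8, c_2=-3.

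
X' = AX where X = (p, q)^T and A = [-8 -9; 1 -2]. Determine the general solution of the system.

Coefficient matrix A = [[-8, -9], [1, -2]].
Characteristic polynomial det(A - λI) = λ^2 + 10λ + 25 = 0.
Single eigenvalue λ = -5 with algebraic multiplicity 2.
Eigenvector v = (-3,1); generalized eigenvector w with (A-λI)w=v is (1,0).
General solution: e^(-5t)[c_1·v + c_2·(t·v + w)].

p(t) = -3c_1e^(-5t) - 3c_2te^(-5t) + c_2e^(-5t), q(t) = c_1e^(-5t) + c_2te^(-5t)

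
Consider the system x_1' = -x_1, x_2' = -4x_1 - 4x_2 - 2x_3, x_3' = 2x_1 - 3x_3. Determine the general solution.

x_1(t) = K_3e^(-t), x_2(t) = -2K_1e^(-3t) + K_2e^(-4t) - 2K_3e^(-t), x_3(t) = K_1e^(-3t) + K_3e^(-t)

Coefficient matrix A = [[-1, 0, 0], [-4, -4, -2], [2, 0, -3]].
det(A - λI) = 0 gives eigenvalues λ = -3, -4, -1.
For λ=-3: eigenvector (0,-2,1).
For λ=-4: eigenvector (0,1,0).
For λ=-1: eigenvector (1,-2,1).
General solution: K_1e^(-3t)(0,-2,1) + K_2e^(-4t)(0,1,0) + K_3e^(-t)(1,-2,1).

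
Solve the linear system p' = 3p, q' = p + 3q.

p(t) = c_2e^(3t), q(t) = c_1e^(3t) + c_2te^(3t) - 2c_2e^(3t)

Coefficient matrix A = [[3, 0], [1, 3]].
Characteristic polynomial det(A - λI) = λ^2 - 6λ + 9 = 0.
Single eigenvalue λ = 3 with algebraic multiplicity 2.
Eigenvector v = (0,1); generalized eigenvector w with (A-λI)w=v is (1,-2).
General solution: e^(3t)[c_1·v + c_2·(t·v + w)].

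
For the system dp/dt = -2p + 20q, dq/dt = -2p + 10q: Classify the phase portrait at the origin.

unstable spiral

A = [[-2,20],[-2,10]]; det(A-λI) = λ^2 - 8λ + 20.
λ = 4 ± 2i: positive real part.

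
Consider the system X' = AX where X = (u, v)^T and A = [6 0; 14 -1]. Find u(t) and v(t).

Coefficient matrix A = [[6, 0], [14, -1]].
Characteristic polynomial det(A - λI) = λ^2 - 5λ - 6 = 0.
Eigenvalues λ = -1, 6.
For λ=-1: (A-λI) row 1 is [7, 0], so an eigenvector is (0, 1).
For λ=6: (A-λI) row 2 is [14, -7], so an eigenvector is (1, 2).
General solution: C_1e^(-t)(0,1) + C_2e^(6t)(1,2).

u(t) = C_2e^(6t), v(t) = C_1e^(-t) + 2C_2e^(6t)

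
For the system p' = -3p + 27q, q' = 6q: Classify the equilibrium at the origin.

A = [[-3,27],[0,6]]; det(A-λI) = λ^2 - 3λ - 18.
λ = -3, 6: opposite signs.

saddle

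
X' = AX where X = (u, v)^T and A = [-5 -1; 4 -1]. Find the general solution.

u(t) = C_1e^(-3t) + C_2te^(-3t), v(t) = -2C_1e^(-3t) - 2C_2te^(-3t) - C_2e^(-3t)

Coefficient matrix A = [[-5, -1], [4, -1]].
Characteristic polynomial det(A - λI) = λ^2 + 6λ + 9 = 0.
Single eigenvalue λ = -3 with algebraic multiplicity 2.
Eigenvector v = (1,-2); generalized eigenvector w with (A-λI)w=v is (0,-1).
General solution: e^(-3t)[C_1·v + C_2·(t·v + w)].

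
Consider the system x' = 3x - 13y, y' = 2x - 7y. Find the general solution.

Coefficient matrix A = [[3, -13], [2, -7]].
Characteristic polynomial det(A - λI) = λ^2 + 4λ + 5 = 0.
Eigenvalues λ = -2 ± i (complex conjugate pair).
For λ=-2+i: an eigenvector is (2,1) - i(-3,-1) = (2 + 3i, 1 + i).
A real fundamental pair from Re and Im of e^((-2+i)t)v: X_1 = e^(-2t)(cos(t)·(2,1) + sin(t)·(-3,-1)), X_2 = e^(-2t)(sin(t)·(2,1) - cos(t)·(-3,-1)).
General solution: C_1X_1 + C_2X_2.

x(t) = -3C_1e^(-2t)sin(t) + 2C_1e^(-2t)cos(t) + 2C_2e^(-2t)sin(t) + 3C_2e^(-2t)cos(t), y(t) = -C_1e^(-2t)sin(t) + C_1e^(-2t)cos(t) + C_2e^(-2t)sin(t) + C_2e^(-2t)cos(t)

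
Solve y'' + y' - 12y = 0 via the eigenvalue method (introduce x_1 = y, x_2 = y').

Let x_1 = y, x_2 = y'. Then x_1' = x_2 and x_2' = 12x_1 - x_2.
A = [[0,1],[12,-1]]; det(A-λI) = λ^2 + λ - 12.
Eigenvalues λ = -4, 3 with eigenvectors (1,-4), (1,3).

y(t) = K_1e^(-4t) + K_2e^(3t)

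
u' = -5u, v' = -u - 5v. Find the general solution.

u(t) = C_2e^(-5t), v(t) = -C_1e^(-5t) - C_2te^(-5t) - 2C_2e^(-5t)

Coefficient matrix A = [[-5, 0], [-1, -5]].
Characteristic polynomial det(A - λI) = λ^2 + 10λ + 25 = 0.
Single eigenvalue λ = -5 with algebraic multiplicity 2.
Eigenvector v = (0,-1); generalized eigenvector w with (A-λI)w=v is (1,-2).
General solution: e^(-5t)[C_1·v + C_2·(t·v + w)].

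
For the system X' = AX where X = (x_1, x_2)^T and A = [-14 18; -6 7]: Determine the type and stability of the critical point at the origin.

stable node

A = [[-14,18],[-6,7]]; det(A-λI) = λ^2 + 7λ + 10.
λ = -2, -5: both negative.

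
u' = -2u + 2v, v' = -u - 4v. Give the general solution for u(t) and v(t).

Coefficient matrix A = [[-2, 2], [-1, -4]].
Characteristic polynomial det(A - λI) = λ^2 + 6λ + 10 = 0.
Eigenvalues λ = -3 ± i (complex conjugate pair).
For λ=-3+i: an eigenvector is (-1,1) - i(1,0) = (-1 - i, 1).
A real fundamental pair from Re and Im of e^((-3+i)t)v: X_1 = e^(-3t)(cos(t)·(-1,1) + sin(t)·(1,0)), X_2 = e^(-3t)(sin(t)·(-1,1) - cos(t)·(1,0)).
General solution: C_1X_1 + C_2X_2.

u(t) = C_1e^(-3t)sin(t) - C_1e^(-3t)cos(t) - C_2e^(-3t)sin(t) - C_2e^(-3t)cos(t), v(t) = C_1e^(-3t)cos(t) + C_2e^(-3t)sin(t)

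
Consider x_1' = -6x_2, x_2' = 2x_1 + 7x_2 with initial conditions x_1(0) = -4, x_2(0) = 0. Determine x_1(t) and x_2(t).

x_1(t) = 12e^(4t) - 16e^(3t), x_2(t) = -8e^(4t) + 8e^(3t)

Coefficient matrix A = [[0, -6], [2, 7]].
Characteristic polynomial det(A - λI) = λ^2 - 7λ + 12 = 0.
Eigenvalues λ = 3, 4.
For λ=3: (A-λI) row 1 is [-3, -6], so an eigenvector is (2, -1).
For λ=4: (A-λI) row 1 is [-4, -6], so an eigenvector is (-3, 2).
General solution: C_1e^(3t)(2,-1) + C_2e^(4t)(-3,2).
Applying x_1(0)=-4, x_2(0)=0 gives C_1=-8, C_2=-4.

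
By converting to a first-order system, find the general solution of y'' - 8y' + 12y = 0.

y(t) = K_1e^(6t) + K_2e^(2t)

Let x_1 = y, x_2 = y'. Then x_1' = x_2 and x_2' = -12x_1 + 8x_2.
A = [[0,1],[-12,8]]; det(A-λI) = λ^2 - 8λ + 12.
Eigenvalues λ = 6, 2 with eigenvectors (1,6), (1,2).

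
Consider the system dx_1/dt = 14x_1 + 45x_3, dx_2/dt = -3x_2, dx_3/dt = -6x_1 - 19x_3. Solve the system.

Coefficient matrix A = [[14, 0, 45], [0, -3, 0], [-6, 0, -19]].
det(A - λI) = 0 gives eigenvalues λ = -3, -4, -1.
For λ=-3: eigenvector (0,1,0).
For λ=-4: eigenvector (5,0,-2).
For λ=-1: eigenvector (3,0,-1).
General solution: C_1e^(-3t)(0,1,0) + C_2e^(-4t)(5,0,-2) + C_3e^(-t)(3,0,-1).

x_1(t) = 5C_2e^(-4t) + 3C_3e^(-t), x_2(t) = C_1e^(-3t), x_3(t) = -2C_2e^(-4t) - C_3e^(-t)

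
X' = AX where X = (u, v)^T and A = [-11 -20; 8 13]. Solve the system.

u(t) = -2C_1e^(t)sin(4t) - C_1e^(t)cos(4t) - C_2e^(t)sin(4t) + 2C_2e^(t)cos(4t), v(t) = C_1e^(t)sin(4t) + C_1e^(t)cos(4t) + C_2e^(t)sin(4t) - C_2e^(t)cos(4t)

Coefficient matrix A = [[-11, -20], [8, 13]].
Characteristic polynomial det(A - λI) = λ^2 - 2λ + 17 = 0.
Eigenvalues λ = 1 ± 4i (complex conjugate pair).
For λ=1+4i: an eigenvector is (-1,1) - i(-2,1) = (-1 + 2i, 1 - i).
A real fundamental pair from Re and Im of e^((1+4i)t)v: X_1 = e^(t)(cos(4t)·(-1,1) + sin(4t)·(-2,1)), X_2 = e^(t)(sin(4t)·(-1,1) - cos(4t)·(-2,1)).
General solution: C_1X_1 + C_2X_2.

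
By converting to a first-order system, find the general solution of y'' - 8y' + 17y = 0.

y(t) = K_1e^(4t)cos(t) + K_2e^(4t)sin(t)

Let x_1 = y, x_2 = y'. Then x_1' = x_2 and x_2' = -17x_1 + 8x_2.
A = [[0,1],[-17,8]]; det(A-λI) = λ^2 - 8λ + 17.
Eigenvalues λ = 4 ± i.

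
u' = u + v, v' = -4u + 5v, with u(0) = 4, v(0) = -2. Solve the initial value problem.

u(t) = -10te^(3t) + 4e^(3t), v(t) = -20te^(3t) - 2e^(3t)

Coefficient matrix A = [[1, 1], [-4, 5]].
Characteristic polynomial det(A - λI) = λ^2 - 6λ + 9 = 0.
Single eigenvalue λ = 3 with algebraic multiplicity 2.
Eigenvector v = (-1,-2); generalized eigenvector w with (A-λI)w=v is (1,1).
General solution: e^(3t)[C_1·v + C_2·(t·v + w)].
Applying u(0)=4, v(0)=-2 gives C_1=6, C_2=10.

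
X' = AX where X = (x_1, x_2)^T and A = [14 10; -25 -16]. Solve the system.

Coefficient matrix A = [[14, 10], [-25, -16]].
Characteristic polynomial det(A - λI) = λ^2 + 2λ + 26 = 0.
Eigenvalues λ = -1 ± 5i (complex conjugate pair).
For λ=-1+5i: an eigenvector is (-1,2) - i(1,-1) = (-1 - i, 2 + i).
A real fundamental pair from Re and Im of e^((-1+5i)t)v: X_1 = e^(-t)(cos(5t)·(-1,2) + sin(5t)·(1,-1)), X_2 = e^(-t)(sin(5t)·(-1,2) - cos(5t)·(1,-1)).
General solution: K_1X_1 + K_2X_2.

x_1(t) = K_1e^(-t)sin(5t) - K_1e^(-t)cos(5t) - K_2e^(-t)sin(5t) - K_2e^(-t)cos(5t), x_2(t) = -K_1e^(-t)sin(5t) + 2K_1e^(-t)cos(5t) + 2K_2e^(-t)sin(5t) + K_2e^(-t)cos(5t)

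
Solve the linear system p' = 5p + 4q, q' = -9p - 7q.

Coefficient matrix A = [[5, 4], [-9, -7]].
Characteristic polynomial det(A - λI) = λ^2 + 2λ + 1 = 0.
Single eigenvalue λ = -1 with algebraic multiplicity 2.
Eigenvector v = (-2,3); generalized eigenvector w with (A-λI)w=v is (1,-2).
General solution: e^(-t)[c_1·v + c_2·(t·v + w)].

p(t) = -2c_1e^(-t) - 2c_2te^(-t) + c_2e^(-t), q(t) = 3c_1e^(-t) + 3c_2te^(-t) - 2c_2e^(-t)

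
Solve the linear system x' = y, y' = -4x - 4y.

Coefficient matrix A = [[0, 1], [-4, -4]].
Characteristic polynomial det(A - λI) = λ^2 + 4λ + 4 = 0.
Single eigenvalue λ = -2 with algebraic multiplicity 2.
Eigenvector v = (1,-2); generalized eigenvector w with (A-λI)w=v is (0,1).
General solution: e^(-2t)[K_1·v + K_2·(t·v + w)].

x(t) = K_1e^(-2t) + K_2te^(-2t), y(t) = -2K_1e^(-2t) - 2K_2te^(-2t) + K_2e^(-2t)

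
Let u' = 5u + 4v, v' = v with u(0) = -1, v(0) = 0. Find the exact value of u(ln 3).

A = [[5,4],[0,1]]; eigenvalues λ = 1, 5.
Eigenvectors: (-1,1) for λ=1, (-1,0) for λ=5.
From the initial condition, c_1 = 0, c_2 = 1.
u(ln 3) = (0)(3^1)(-1) + (1)(3^5)(-1) = -243.

-243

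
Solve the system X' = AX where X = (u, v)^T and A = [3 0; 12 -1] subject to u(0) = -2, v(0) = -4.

Coefficient matrix A = [[3, 0], [12, -1]].
Characteristic polynomial det(A - λI) = λ^2 - 2λ - 3 = 0.
Eigenvalues λ = -1, 3.
For λ=-1: (A-λI) row 1 is [4, 0], so an eigenvector is (0, -1).
For λ=3: (A-λI) row 2 is [12, -4], so an eigenvector is (-1, -3).
General solution: C_1e^(-t)(0,-1) + C_2e^(3t)(-1,-3).
Applying u(0)=-2, v(0)=-4 gives C_1=-2, C_2=2.

u(t) = -2e^(3t), v(t) = -6e^(3t) + 2e^(-t)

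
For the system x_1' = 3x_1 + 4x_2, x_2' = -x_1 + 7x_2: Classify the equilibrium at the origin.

unstable improper node

A = [[3,4],[-1,7]]; det(A-λI) = λ^2 - 10λ + 25.
repeated λ = 5 with a single eigenvector.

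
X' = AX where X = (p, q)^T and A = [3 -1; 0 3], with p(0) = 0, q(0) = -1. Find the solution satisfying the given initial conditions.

Coefficient matrix A = [[3, -1], [0, 3]].
Characteristic polynomial det(A - λI) = λ^2 - 6λ + 9 = 0.
Single eigenvalue λ = 3 with algebraic multiplicity 2.
Eigenvector v = (-1,0); generalized eigenvector w with (A-λI)w=v is (2,1).
General solution: e^(3t)[C_1·v + C_2·(t·v + w)].
Applying p(0)=0, q(0)=-1 gives C_1=-2, C_2=-1.

p(t) = te^(3t), q(t) = -e^(3t)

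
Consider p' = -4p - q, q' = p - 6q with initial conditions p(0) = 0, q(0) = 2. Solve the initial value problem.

p(t) = -2te^(-5t), q(t) = -2te^(-5t) + 2e^(-5t)

Coefficient matrix A = [[-4, -1], [1, -6]].
Characteristic polynomial det(A - λI) = λ^2 + 10λ + 25 = 0.
Single eigenvalue λ = -5 with algebraic multiplicity 2.
Eigenvector v = (1,1); generalized eigenvector w with (A-λI)w=v is (0,-1).
General solution: e^(-5t)[K_1·v + K_2·(t·v + w)].
Applying p(0)=0, q(0)=2 gives K_1=0, K_2=-2.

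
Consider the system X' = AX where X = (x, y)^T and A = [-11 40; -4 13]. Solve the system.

Coefficient matrix A = [[-11, 40], [-4, 13]].
Characteristic polynomial det(A - λI) = λ^2 - 2λ + 17 = 0.
Eigenvalues λ = 1 ± 4i (complex conjugate pair).
For λ=1+4i: an eigenvector is (-1,0) - i(3,1) = (-1 - 3i, 0 - i).
A real fundamental pair from Re and Im of e^((1+4i)t)v: X_1 = e^(t)(cos(4t)·(-1,0) + sin(4t)·(3,1)), X_2 = e^(t)(sin(4t)·(-1,0) - cos(4t)·(3,1)).
General solution: c_1X_1 + c_2X_2.

x(t) = 3c_1e^(t)sin(4t) - c_1e^(t)cos(4t) - c_2e^(t)sin(4t) - 3c_2e^(t)cos(4t), y(t) = c_1e^(t)sin(4t) - c_2e^(t)cos(4t)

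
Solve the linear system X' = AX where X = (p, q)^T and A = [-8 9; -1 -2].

Coefficient matrix A = [[-8, 9], [-1, -2]].
Characteristic polynomial det(A - λI) = λ^2 + 10λ + 25 = 0.
Single eigenvalue λ = -5 with algebraic multiplicity 2.
Eigenvector v = (3,1); generalized eigenvector w with (A-λI)w=v is (2,1).
General solution: e^(-5t)[K_1·v + K_2·(t·v + w)].

p(t) = 3K_1e^(-5t) + 3K_2te^(-5t) + 2K_2e^(-5t), q(t) = K_1e^(-5t) + K_2te^(-5t) + K_2e^(-5t)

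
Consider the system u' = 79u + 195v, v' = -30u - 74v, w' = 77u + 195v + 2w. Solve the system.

Coefficient matrix A = [[79, 195, 0], [-30, -74, 0], [77, 195, 2]].
det(A - λI) = 0 gives eigenvalues λ = 1, 2, 4.
For λ=1: eigenvector (-5,2,-5).
For λ=2: eigenvector (0,0,1).
For λ=4: eigenvector (-13,5,-13).
General solution: C_1e^(t)(-5,2,-5) + C_2e^(2t)(0,0,1) + C_3e^(4t)(-13,5,-13).

u(t) = -5C_1e^(t) - 13C_3e^(4t), v(t) = 2C_1e^(t) + 5C_3e^(4t), w(t) = -5C_1e^(t) + C_2e^(2t) - 13C_3e^(4t)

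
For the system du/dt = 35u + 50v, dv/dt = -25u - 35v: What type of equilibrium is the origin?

A = [[35,50],[-25,-35]]; det(A-λI) = λ^2 + 25.
λ = 0 ± 5i: zero real part.

center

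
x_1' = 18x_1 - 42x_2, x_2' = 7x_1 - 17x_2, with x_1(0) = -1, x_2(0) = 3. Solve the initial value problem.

x_1(t) = -21e^(4t) + 20e^(-3t), x_2(t) = -7e^(4t) + 10e^(-3t)

Coefficient matrix A = [[18, -42], [7, -17]].
Characteristic polynomial det(A - λI) = λ^2 - λ - 12 = 0.
Eigenvalues λ = 4, -3.
For λ=4: (A-λI) row 1 is [14, -42], so an eigenvector is (-3, -1).
For λ=-3: (A-λI) row 1 is [21, -42], so an eigenvector is (2, 1).
General solution: c_1e^(4t)(-3,-1) + c_2e^(-3t)(2,1).
Applying x_1(0)=-1, x_2(0)=3 gives c_1=7, c_2=10.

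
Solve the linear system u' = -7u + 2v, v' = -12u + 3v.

Coefficient matrix A = [[-7, 2], [-12, 3]].
Characteristic polynomial det(A - λI) = λ^2 + 4λ + 3 = 0.
Eigenvalues λ = -3, -1.
For λ=-3: (A-λI) row 1 is [-4, 2], so an eigenvector is (-1, -2).
For λ=-1: (A-λI) row 1 is [-6, 2], so an eigenvector is (1, 3).
General solution: c_1e^(-3t)(-1,-2) + c_2e^(-t)(1,3).

u(t) = -c_1e^(-3t) + c_2e^(-t), v(t) = -2c_1e^(-3t) + 3c_2e^(-t)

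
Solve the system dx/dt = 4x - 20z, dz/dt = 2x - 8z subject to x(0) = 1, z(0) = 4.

x(t) = -37e^(-2t)sin(2t) + e^(-2t)cos(2t), z(t) = -11e^(-2t)sin(2t) + 4e^(-2t)cos(2t)

Coefficient matrix A = [[4, -20], [2, -8]].
Characteristic polynomial det(A - λI) = λ^2 + 4λ + 8 = 0.
Eigenvalues λ = -2 ± 2i (complex conjugate pair).
For λ=-2+2i: an eigenvector is (-1,0) - i(-3,-1) = (-1 + 3i, 0 + i).
A real fundamental pair from Re and Im of e^((-2+2i)t)v: X_1 = e^(-2t)(cos(2t)·(-1,0) + sin(2t)·(-3,-1)), X_2 = e^(-2t)(sin(2t)·(-1,0) - cos(2t)·(-3,-1)).
General solution: c_1X_1 + c_2X_2.
Applying x(0)=1, z(0)=4 gives c_1=11, c_2=4.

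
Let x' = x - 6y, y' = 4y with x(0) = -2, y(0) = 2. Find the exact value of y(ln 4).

A = [[1,-6],[0,4]]; eigenvalues λ = 4, 1.
Eigenvectors: (2,-1) for λ=4, (1,0) for λ=1.
From the initial condition, c_1 = -2, c_2 = 2.
y(ln 4) = (-2)(4^4)(-1) + (2)(4^1)(0) = 512.

512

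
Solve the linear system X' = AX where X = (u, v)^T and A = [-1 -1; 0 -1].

u(t) = -c_1e^(-t) - c_2te^(-t) - c_2e^(-t), v(t) = c_2e^(-t)

Coefficient matrix A = [[-1, -1], [0, -1]].
Characteristic polynomial det(A - λI) = λ^2 + 2λ + 1 = 0.
Single eigenvalue λ = -1 with algebraic multiplicity 2.
Eigenvector v = (-1,0); generalized eigenvector w with (A-λI)w=v is (-1,1).
General solution: e^(-t)[c_1·v + c_2·(t·v + w)].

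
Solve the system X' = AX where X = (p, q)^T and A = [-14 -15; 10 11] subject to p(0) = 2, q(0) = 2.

p(t) = -10e^(t) + 12e^(-4t), q(t) = 10e^(t) - 8e^(-4t)

Coefficient matrix A = [[-14, -15], [10, 11]].
Characteristic polynomial det(A - λI) = λ^2 + 3λ - 4 = 0.
Eigenvalues λ = -4, 1.
For λ=-4: (A-λI) row 1 is [-10, -15], so an eigenvector is (3, -2).
For λ=1: (A-λI) row 1 is [-15, -15], so an eigenvector is (-1, 1).
General solution: c_1e^(-4t)(3,-2) + c_2e^(t)(-1,1).
Applying p(0)=2, q(0)=2 gives c_1=4, c_2=10.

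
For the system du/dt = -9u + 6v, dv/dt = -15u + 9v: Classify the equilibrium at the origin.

A = [[-9,6],[-15,9]]; det(A-λI) = λ^2 + 9.
λ = 0 ± 3i: zero real part.

center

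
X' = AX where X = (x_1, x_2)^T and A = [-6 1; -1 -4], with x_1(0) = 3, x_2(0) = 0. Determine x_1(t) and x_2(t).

x_1(t) = -3te^(-5t) + 3e^(-5t), x_2(t) = -3te^(-5t)

Coefficient matrix A = [[-6, 1], [-1, -4]].
Characteristic polynomial det(A - λI) = λ^2 + 10λ + 25 = 0.
Single eigenvalue λ = -5 with algebraic multiplicity 2.
Eigenvector v = (1,1); generalized eigenvector w with (A-λI)w=v is (2,3).
General solution: e^(-5t)[c_1·v + c_2·(t·v + w)].
Applying x_1(0)=3, x_2(0)=0 gives c_1=9, c_2=-3.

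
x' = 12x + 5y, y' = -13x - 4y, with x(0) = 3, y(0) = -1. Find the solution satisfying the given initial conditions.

Coefficient matrix A = [[12, 5], [-13, -4]].
Characteristic polynomial det(A - λI) = λ^2 - 8λ + 17 = 0.
Eigenvalues λ = 4 ± i (complex conjugate pair).
For λ=4+i: an eigenvector is (2,-3) - i(1,-2) = (2 - i, -3 + 2i).
A real fundamental pair from Re and Im of e^((4+i)t)v: X_1 = e^(4t)(cos(t)·(2,-3) + sin(t)·(1,-2)), X_2 = e^(4t)(sin(t)·(2,-3) - cos(t)·(1,-2)).
General solution: C_1X_1 + C_2X_2.
Applying x(0)=3, y(0)=-1 gives C_1=5, C_2=7.

x(t) = 19e^(4t)sin(t) + 3e^(4t)cos(t), y(t) = -31e^(4t)sin(t) - e^(4t)cos(t)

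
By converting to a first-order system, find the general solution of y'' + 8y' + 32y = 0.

y(t) = c_1e^(-4t)cos(4t) + c_2e^(-4t)sin(4t)

Let x_1 = y, x_2 = y'. Then x_1' = x_2 and x_2' = -32x_1 - 8x_2.
A = [[0,1],[-32,-8]]; det(A-λI) = λ^2 + 8λ + 32.
Eigenvalues λ = -4 ± 4i.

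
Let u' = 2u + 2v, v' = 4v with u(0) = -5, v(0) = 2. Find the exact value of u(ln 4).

400

A = [[2,2],[0,4]]; eigenvalues λ = 2, 4.
Eigenvectors: (1,0) for λ=2, (-1,-1) for λ=4.
From the initial condition, c_1 = -7, c_2 = -2.
u(ln 4) = (-7)(4^2)(1) + (-2)(4^4)(-1) = 400.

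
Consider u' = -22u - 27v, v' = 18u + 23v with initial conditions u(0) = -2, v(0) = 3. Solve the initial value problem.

Coefficient matrix A = [[-22, -27], [18, 23]].
Characteristic polynomial det(A - λI) = λ^2 - λ - 20 = 0.
Eigenvalues λ = -4, 5.
For λ=-4: (A-λI) row 1 is [-18, -27], so an eigenvector is (-3, 2).
For λ=5: (A-λI) row 1 is [-27, -27], so an eigenvector is (1, -1).
General solution: C_1e^(-4t)(-3,2) + C_2e^(5t)(1,-1).
Applying u(0)=-2, v(0)=3 gives C_1=-1, C_2=-5.

u(t) = -5e^(5t) + 3e^(-4t), v(t) = 5e^(5t) - 2e^(-4t)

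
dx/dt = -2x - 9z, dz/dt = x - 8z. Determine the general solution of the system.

x(t) = -3C_1e^(-5t) - 3C_2te^(-5t) + 2C_2e^(-5t), z(t) = -C_1e^(-5t) - C_2te^(-5t) + C_2e^(-5t)

Coefficient matrix A = [[-2, -9], [1, -8]].
Characteristic polynomial det(A - λI) = λ^2 + 10λ + 25 = 0.
Single eigenvalue λ = -5 with algebraic multiplicity 2.
Eigenvector v = (-3,-1); generalized eigenvector w with (A-λI)w=v is (2,1).
General solution: e^(-5t)[C_1·v + C_2·(t·v + w)].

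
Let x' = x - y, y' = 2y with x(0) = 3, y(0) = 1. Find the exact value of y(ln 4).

16

A = [[1,-1],[0,2]]; eigenvalues λ = 1, 2.
Eigenvectors: (-1,0) for λ=1, (1,-1) for λ=2.
From the initial condition, c_1 = -4, c_2 = -1.
y(ln 4) = (-4)(4^1)(0) + (-1)(4^2)(-1) = 16.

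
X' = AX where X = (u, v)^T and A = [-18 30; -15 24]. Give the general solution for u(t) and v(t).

Coefficient matrix A = [[-18, 30], [-15, 24]].
Characteristic polynomial det(A - λI) = λ^2 - 6λ + 18 = 0.
Eigenvalues λ = 3 ± 3i (complex conjugate pair).
For λ=3+3i: an eigenvector is (-3,-2) - i(1,1) = (-3 - i, -2 - i).
A real fundamental pair from Re and Im of e^((3+3i)t)v: X_1 = e^(3t)(cos(3t)·(-3,-2) + sin(3t)·(1,1)), X_2 = e^(3t)(sin(3t)·(-3,-2) - cos(3t)·(1,1)).
General solution: c_1X_1 + c_2X_2.

u(t) = c_1e^(3t)sin(3t) - 3c_1e^(3t)cos(3t) - 3c_2e^(3t)sin(3t) - c_2e^(3t)cos(3t), v(t) = c_1e^(3t)sin(3t) - 2c_1e^(3t)cos(3t) - 2c_2e^(3t)sin(3t) - c_2e^(3t)cos(3t)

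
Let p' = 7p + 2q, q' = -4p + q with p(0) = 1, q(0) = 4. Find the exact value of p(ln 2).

A = [[7,2],[-4,1]]; eigenvalues λ = 5, 3.
Eigenvectors: (1,-1) for λ=5, (1,-2) for λ=3.
From the initial condition, c_1 = 6, c_2 = -5.
p(ln 2) = (6)(2^5)(1) + (-5)(2^3)(1) = 152.

152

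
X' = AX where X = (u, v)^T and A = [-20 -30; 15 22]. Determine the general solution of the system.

Coefficient matrix A = [[-20, -30], [15, 22]].
Characteristic polynomial det(A - λI) = λ^2 - 2λ + 10 = 0.
Eigenvalues λ = 1 ± 3i (complex conjugate pair).
For λ=1+3i: an eigenvector is (1,-1) - i(3,-2) = (1 - 3i, -1 + 2i).
A real fundamental pair from Re and Im of e^((1+3i)t)v: X_1 = e^(t)(cos(3t)·(1,-1) + sin(3t)·(3,-2)), X_2 = e^(t)(sin(3t)·(1,-1) - cos(3t)·(3,-2)).
General solution: C_1X_1 + C_2X_2.

u(t) = 3C_1e^(t)sin(3t) + C_1e^(t)cos(3t) + C_2e^(t)sin(3t) - 3C_2e^(t)cos(3t), v(t) = -2C_1e^(t)sin(3t) - C_1e^(t)cos(3t) - C_2e^(t)sin(3t) + 2C_2e^(t)cos(3t)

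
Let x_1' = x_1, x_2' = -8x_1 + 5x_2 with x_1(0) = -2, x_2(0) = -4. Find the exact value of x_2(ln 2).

A = [[1,0],[-8,5]]; eigenvalues λ = 5, 1.
Eigenvectors: (0,1) for λ=5, (-1,-2) for λ=1.
From the initial condition, c_1 = 0, c_2 = 2.
x_2(ln 2) = (0)(2^5)(1) + (2)(2^1)(-2) = -8.

-8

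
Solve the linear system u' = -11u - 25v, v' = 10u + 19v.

Coefficient matrix A = [[-11, -25], [10, 19]].
Characteristic polynomial det(A - λI) = λ^2 - 8λ + 41 = 0.
Eigenvalues λ = 4 ± 5i (complex conjugate pair).
For λ=4+5i: an eigenvector is (2,-1) - i(-1,1) = (2 + i, -1 - i).
A real fundamental pair from Re and Im of e^((4+5i)t)v: X_1 = e^(4t)(cos(5t)·(2,-1) + sin(5t)·(-1,1)), X_2 = e^(4t)(sin(5t)·(2,-1) - cos(5t)·(-1,1)).
General solution: c_1X_1 + c_2X_2.

u(t) = -c_1e^(4t)sin(5t) + 2c_1e^(4t)cos(5t) + 2c_2e^(4t)sin(5t) + c_2e^(4t)cos(5t), v(t) = c_1e^(4t)sin(5t) - c_1e^(4t)cos(5t) - c_2e^(4t)sin(5t) - c_2e^(4t)cos(5t)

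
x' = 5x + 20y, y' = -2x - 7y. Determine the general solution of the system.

Coefficient matrix A = [[5, 20], [-2, -7]].
Characteristic polynomial det(A - λI) = λ^2 + 2λ + 5 = 0.
Eigenvalues λ = -1 ± 2i (complex conjugate pair).
For λ=-1+2i: an eigenvector is (1,0) - i(3,-1) = (1 - 3i, 0 + i).
A real fundamental pair from Re and Im of e^((-1+2i)t)v: X_1 = e^(-t)(cos(2t)·(1,0) + sin(2t)·(3,-1)), X_2 = e^(-t)(sin(2t)·(1,0) - cos(2t)·(3,-1)).
General solution: C_1X_1 + C_2X_2.

x(t) = 3C_1e^(-t)sin(2t) + C_1e^(-t)cos(2t) + C_2e^(-t)sin(2t) - 3C_2e^(-t)cos(2t), y(t) = -C_1e^(-t)sin(2t) + C_2e^(-t)cos(2t)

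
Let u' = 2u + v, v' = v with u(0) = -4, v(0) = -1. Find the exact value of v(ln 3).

A = [[2,1],[0,1]]; eigenvalues λ = 1, 2.
Eigenvectors: (-1,1) for λ=1, (1,0) for λ=2.
From the initial condition, c_1 = -1, c_2 = -5.
v(ln 3) = (-1)(3^1)(1) + (-5)(3^2)(0) = -3.

-3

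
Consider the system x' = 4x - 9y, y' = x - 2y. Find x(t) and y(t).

Coefficient matrix A = [[4, -9], [1, -2]].
Characteristic polynomial det(A - λI) = λ^2 - 2λ + 1 = 0.
Single eigenvalue λ = 1 with algebraic multiplicity 2.
Eigenvector v = (-3,-1); generalized eigenvector w with (A-λI)w=v is (-1,0).
General solution: e^(t)[K_1·v + K_2·(t·v + w)].

x(t) = -3K_1e^(t) - 3K_2te^(t) - K_2e^(t), y(t) = -K_1e^(t) - K_2te^(t)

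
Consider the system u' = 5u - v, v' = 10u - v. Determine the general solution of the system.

u(t) = K_1e^(2t)sin(t) - K_2e^(2t)cos(t), v(t) = 3K_1e^(2t)sin(t) - K_1e^(2t)cos(t) - K_2e^(2t)sin(t) - 3K_2e^(2t)cos(t)

Coefficient matrix A = [[5, -1], [10, -1]].
Characteristic polynomial det(A - λI) = λ^2 - 4λ + 5 = 0.
Eigenvalues λ = 2 ± i (complex conjugate pair).
For λ=2+i: an eigenvector is (0,-1) - i(1,3) = (0 - i, -1 - 3i).
A real fundamental pair from Re and Im of e^((2+i)t)v: X_1 = e^(2t)(cos(t)·(0,-1) + sin(t)·(1,3)), X_2 = e^(2t)(sin(t)·(0,-1) - cos(t)·(1,3)).
General solution: K_1X_1 + K_2X_2.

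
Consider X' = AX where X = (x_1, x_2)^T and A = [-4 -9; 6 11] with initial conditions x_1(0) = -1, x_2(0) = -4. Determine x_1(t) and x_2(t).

x_1(t) = 14e^(5t) - 15e^(2t), x_2(t) = -14e^(5t) + 10e^(2t)

Coefficient matrix A = [[-4, -9], [6, 11]].
Characteristic polynomial det(A - λI) = λ^2 - 7λ + 10 = 0.
Eigenvalues λ = 5, 2.
For λ=5: (A-λI) row 1 is [-9, -9], so an eigenvector is (-1, 1).
For λ=2: (A-λI) row 1 is [-6, -9], so an eigenvector is (-3, 2).
General solution: c_1e^(5t)(-1,1) + c_2e^(2t)(-3,2).
Applying x_1(0)=-1, x_2(0)=-4 gives c_1=-14, c_2=5.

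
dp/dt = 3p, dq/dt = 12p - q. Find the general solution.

Coefficient matrix A = [[3, 0], [12, -1]].
Characteristic polynomial det(A - λI) = λ^2 - 2λ - 3 = 0.
Eigenvalues λ = 3, -1.
For λ=3: (A-λI) row 2 is [12, -4], so an eigenvector is (1, 3).
For λ=-1: (A-λI) row 1 is [4, 0], so an eigenvector is (0, 1).
General solution: c_1e^(3t)(1,3) + c_2e^(-t)(0,1).

p(t) = c_1e^(3t), q(t) = 3c_1e^(3t) + c_2e^(-t)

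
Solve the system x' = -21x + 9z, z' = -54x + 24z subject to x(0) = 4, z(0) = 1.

x(t) = -7e^(6t) + 11e^(-3t), z(t) = -21e^(6t) + 22e^(-3t)

Coefficient matrix A = [[-21, 9], [-54, 24]].
Characteristic polynomial det(A - λI) = λ^2 - 3λ - 18 = 0.
Eigenvalues λ = -3, 6.
For λ=-3: (A-λI) row 1 is [-18, 9], so an eigenvector is (1, 2).
For λ=6: (A-λI) row 1 is [-27, 9], so an eigenvector is (1, 3).
General solution: c_1e^(-3t)(1,2) + c_2e^(6t)(1,3).
Applying x(0)=4, z(0)=1 gives c_1=11, c_2=-7.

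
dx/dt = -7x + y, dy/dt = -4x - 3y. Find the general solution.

Coefficient matrix A = [[-7, 1], [-4, -3]].
Characteristic polynomial det(A - λI) = λ^2 + 10λ + 25 = 0.
Single eigenvalue λ = -5 with algebraic multiplicity 2.
Eigenvector v = (1,2); generalized eigenvector w with (A-λI)w=v is (1,3).
General solution: e^(-5t)[K_1·v + K_2·(t·v + w)].

x(t) = K_1e^(-5t) + K_2te^(-5t) + K_2e^(-5t), y(t) = 2K_1e^(-5t) + 2K_2te^(-5t) + 3K_2e^(-5t)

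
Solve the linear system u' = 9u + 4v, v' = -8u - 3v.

Coefficient matrix A = [[9, 4], [-8, -3]].
Characteristic polynomial det(A - λI) = λ^2 - 6λ + 5 = 0.
Eigenvalues λ = 1, 5.
For λ=1: (A-λI) row 1 is [8, 4], so an eigenvector is (1, -2).
For λ=5: (A-λI) row 1 is [4, 4], so an eigenvector is (-1, 1).
General solution: c_1e^(t)(1,-2) + c_2e^(5t)(-1,1).

u(t) = c_1e^(t) - c_2e^(5t), v(t) = -2c_1e^(t) + c_2e^(5t)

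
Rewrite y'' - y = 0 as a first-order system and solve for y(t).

Let x_1 = y, x_2 = y'. Then x_1' = x_2 and x_2' = x_1.
A = [[0,1],[1,0]]; det(A-λI) = λ^2 - 1.
Eigenvalues λ = -1, 1 with eigenvectors (1,-1), (1,1).

y(t) = C_1e^(-t) + C_2e^(t)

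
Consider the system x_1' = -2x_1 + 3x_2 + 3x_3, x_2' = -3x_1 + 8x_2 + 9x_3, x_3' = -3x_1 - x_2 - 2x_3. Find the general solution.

Coefficient matrix A = [[-2, 3, 3], [-3, 8, 9], [-3, -1, -2]].
det(A - λI) = 0 gives eigenvalues λ = 4, 1, -1.
For λ=4: eigenvector (-1,-3,1).
For λ=1: eigenvector (1,3,-2).
For λ=-1: eigenvector (0,-1,1).
General solution: K_1e^(4t)(-1,-3,1) + K_2e^(t)(1,3,-2) + K_3e^(-t)(0,-1,1).

x_1(t) = -K_1e^(4t) + K_2e^(t), x_2(t) = -3K_1e^(4t) + 3K_2e^(t) - K_3e^(-t), x_3(t) = K_1e^(4t) - 2K_2e^(t) + K_3e^(-t)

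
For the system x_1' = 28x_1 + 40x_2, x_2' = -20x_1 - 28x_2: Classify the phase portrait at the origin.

center

A = [[28,40],[-20,-28]]; det(A-λI) = λ^2 + 16.
λ = 0 ± 4i: zero real part.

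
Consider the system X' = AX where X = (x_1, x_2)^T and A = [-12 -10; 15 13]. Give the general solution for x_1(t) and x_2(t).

x_1(t) = -2C_1e^(3t) + C_2e^(-2t), x_2(t) = 3C_1e^(3t) - C_2e^(-2t)

Coefficient matrix A = [[-12, -10], [15, 13]].
Characteristic polynomial det(A - λI) = λ^2 - λ - 6 = 0.
Eigenvalues λ = 3, -2.
For λ=3: (A-λI) row 1 is [-15, -10], so an eigenvector is (-2, 3).
For λ=-2: (A-λI) row 1 is [-10, -10], so an eigenvector is (1, -1).
General solution: C_1e^(3t)(-2,3) + C_2e^(-2t)(1,-1).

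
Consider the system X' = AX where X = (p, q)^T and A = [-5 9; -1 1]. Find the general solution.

p(t) = -3K_1e^(-2t) - 3K_2te^(-2t) + K_2e^(-2t), q(t) = -K_1e^(-2t) - K_2te^(-2t)

Coefficient matrix A = [[-5, 9], [-1, 1]].
Characteristic polynomial det(A - λI) = λ^2 + 4λ + 4 = 0.
Single eigenvalue λ = -2 with algebraic multiplicity 2.
Eigenvector v = (-3,-1); generalized eigenvector w with (A-λI)w=v is (1,0).
General solution: e^(-2t)[K_1·v + K_2·(t·v + w)].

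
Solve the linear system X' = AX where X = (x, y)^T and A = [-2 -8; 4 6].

Coefficient matrix A = [[-2, -8], [4, 6]].
Characteristic polynomial det(A - λI) = λ^2 - 4λ + 20 = 0.
Eigenvalues λ = 2 ± 4i (complex conjugate pair).
For λ=2+4i: an eigenvector is (1,0) - i(-1,1) = (1 + i, 0 - i).
A real fundamental pair from Re and Im of e^((2+4i)t)v: X_1 = e^(2t)(cos(4t)·(1,0) + sin(4t)·(-1,1)), X_2 = e^(2t)(sin(4t)·(1,0) - cos(4t)·(-1,1)).
General solution: C_1X_1 + C_2X_2.

x(t) = -C_1e^(2t)sin(4t) + C_1e^(2t)cos(4t) + C_2e^(2t)sin(4t) + C_2e^(2t)cos(4t), y(t) = C_1e^(2t)sin(4t) - C_2e^(2t)cos(4t)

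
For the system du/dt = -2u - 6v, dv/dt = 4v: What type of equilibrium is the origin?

saddle

A = [[-2,-6],[0,4]]; det(A-λI) = λ^2 - 2λ - 8.
λ = -2, 4: opposite signs.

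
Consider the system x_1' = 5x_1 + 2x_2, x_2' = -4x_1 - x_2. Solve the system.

x_1(t) = -K_1e^(3t) + K_2e^(t), x_2(t) = K_1e^(3t) - 2K_2e^(t)

Coefficient matrix A = [[5, 2], [-4, -1]].
Characteristic polynomial det(A - λI) = λ^2 - 4λ + 3 = 0.
Eigenvalues λ = 3, 1.
For λ=3: (A-λI) row 1 is [2, 2], so an eigenvector is (-1, 1).
For λ=1: (A-λI) row 1 is [4, 2], so an eigenvector is (1, -2).
General solution: K_1e^(3t)(-1,1) + K_2e^(t)(1,-2).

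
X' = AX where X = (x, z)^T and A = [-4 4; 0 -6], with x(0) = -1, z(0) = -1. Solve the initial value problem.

Coefficient matrix A = [[-4, 4], [0, -6]].
Characteristic polynomial det(A - λI) = λ^2 + 10λ + 24 = 0.
Eigenvalues λ = -6, -4.
For λ=-6: (A-λI) row 1 is [2, 4], so an eigenvector is (2, -1).
For λ=-4: (A-λI) row 1 is [0, 4], so an eigenvector is (-1, 0).
General solution: c_1e^(-6t)(2,-1) + c_2e^(-4t)(-1,0).
Applying x(0)=-1, z(0)=-1 gives c_1=1, c_2=3.

x(t) = -3e^(-4t) + 2e^(-6t), z(t) = -e^(-6t)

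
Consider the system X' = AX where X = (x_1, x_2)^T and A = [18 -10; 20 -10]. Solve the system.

Coefficient matrix A = [[18, -10], [20, -10]].
Characteristic polynomial det(A - λI) = λ^2 - 8λ + 20 = 0.
Eigenvalues λ = 4 ± 2i (complex conjugate pair).
For λ=4+2i: an eigenvector is (2,3) - i(-1,-1) = (2 + i, 3 + i).
A real fundamental pair from Re and Im of e^((4+2i)t)v: X_1 = e^(4t)(cos(2t)·(2,3) + sin(2t)·(-1,-1)), X_2 = e^(4t)(sin(2t)·(2,3) - cos(2t)·(-1,-1)).
General solution: c_1X_1 + c_2X_2.

x_1(t) = -c_1e^(4t)sin(2t) + 2c_1e^(4t)cos(2t) + 2c_2e^(4t)sin(2t) + c_2e^(4t)cos(2t), x_2(t) = -c_1e^(4t)sin(2t) + 3c_1e^(4t)cos(2t) + 3c_2e^(4t)sin(2t) + c_2e^(4t)cos(2t)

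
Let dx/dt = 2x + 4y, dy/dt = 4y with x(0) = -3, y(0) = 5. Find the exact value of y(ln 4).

A = [[2,4],[0,4]]; eigenvalues λ = 4, 2.
Eigenvectors: (2,1) for λ=4, (1,0) for λ=2.
From the initial condition, c_1 = 5, c_2 = -13.
y(ln 4) = (5)(4^4)(1) + (-13)(4^2)(0) = 1280.

1280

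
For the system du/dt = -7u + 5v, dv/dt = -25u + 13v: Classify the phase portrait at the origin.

A = [[-7,5],[-25,13]]; det(A-λI) = λ^2 - 6λ + 34.
λ = 3 ± 5i: positive real part.

unstable spiral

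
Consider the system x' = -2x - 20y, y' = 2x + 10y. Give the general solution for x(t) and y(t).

x(t) = K_1e^(4t)sin(2t) + 3K_1e^(4t)cos(2t) + 3K_2e^(4t)sin(2t) - K_2e^(4t)cos(2t), y(t) = -K_1e^(4t)cos(2t) - K_2e^(4t)sin(2t)

Coefficient matrix A = [[-2, -20], [2, 10]].
Characteristic polynomial det(A - λI) = λ^2 - 8λ + 20 = 0.
Eigenvalues λ = 4 ± 2i (complex conjugate pair).
For λ=4+2i: an eigenvector is (3,-1) - i(1,0) = (3 - i, -1).
A real fundamental pair from Re and Im of e^((4+2i)t)v: X_1 = e^(4t)(cos(2t)·(3,-1) + sin(2t)·(1,0)), X_2 = e^(4t)(sin(2t)·(3,-1) - cos(2t)·(1,0)).
General solution: K_1X_1 + K_2X_2.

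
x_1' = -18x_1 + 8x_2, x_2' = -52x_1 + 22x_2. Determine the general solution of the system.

Coefficient matrix A = [[-18, 8], [-52, 22]].
Characteristic polynomial det(A - λI) = λ^2 - 4λ + 20 = 0.
Eigenvalues λ = 2 ± 4i (complex conjugate pair).
For λ=2+4i: an eigenvector is (1,2) - i(-1,-3) = (1 + i, 2 + 3i).
A real fundamental pair from Re and Im of e^((2+4i)t)v: X_1 = e^(2t)(cos(4t)·(1,2) + sin(4t)·(-1,-3)), X_2 = e^(2t)(sin(4t)·(1,2) - cos(4t)·(-1,-3)).
General solution: C_1X_1 + C_2X_2.

x_1(t) = -C_1e^(2t)sin(4t) + C_1e^(2t)cos(4t) + C_2e^(2t)sin(4t) + C_2e^(2t)cos(4t), x_2(t) = -3C_1e^(2t)sin(4t) + 2C_1e^(2t)cos(4t) + 2C_2e^(2t)sin(4t) + 3C_2e^(2t)cos(4t)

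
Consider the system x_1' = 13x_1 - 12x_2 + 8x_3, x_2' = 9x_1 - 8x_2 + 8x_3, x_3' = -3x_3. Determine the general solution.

Coefficient matrix A = [[13, -12, 8], [9, -8, 8], [0, 0, -3]].
det(A - λI) = 0 gives eigenvalues λ = 1, 4, -3.
For λ=1: eigenvector (1,1,0).
For λ=4: eigenvector (-4,-3,0).
For λ=-3: eigenvector (-2,-2,1).
General solution: K_1e^(t)(1,1,0) + K_2e^(4t)(-4,-3,0) + K_3e^(-3t)(-2,-2,1).

x_1(t) = K_1e^(t) - 4K_2e^(4t) - 2K_3e^(-3t), x_2(t) = K_1e^(t) - 3K_2e^(4t) - 2K_3e^(-3t), x_3(t) = K_3e^(-3t)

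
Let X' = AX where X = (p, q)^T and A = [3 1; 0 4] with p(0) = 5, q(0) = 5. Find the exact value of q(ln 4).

1280

A = [[3,1],[0,4]]; eigenvalues λ = 4, 3.
Eigenvectors: (-1,-1) for λ=4, (1,0) for λ=3.
From the initial condition, c_1 = -5, c_2 = 0.
q(ln 4) = (-5)(4^4)(-1) + (0)(4^3)(0) = 1280.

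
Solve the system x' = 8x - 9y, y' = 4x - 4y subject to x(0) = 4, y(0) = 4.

Coefficient matrix A = [[8, -9], [4, -4]].
Characteristic polynomial det(A - λI) = λ^2 - 4λ + 4 = 0.
Single eigenvalue λ = 2 with algebraic multiplicity 2.
Eigenvector v = (-3,-2); generalized eigenvector w with (A-λI)w=v is (1,1).
General solution: e^(2t)[c_1·v + c_2·(t·v + w)].
Applying x(0)=4, y(0)=4 gives c_1=0, c_2=4.

x(t) = -12te^(2t) + 4e^(2t), y(t) = -8te^(2t) + 4e^(2t)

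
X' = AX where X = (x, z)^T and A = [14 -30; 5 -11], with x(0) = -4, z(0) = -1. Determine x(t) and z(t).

x(t) = -6e^(4t) + 2e^(-t), z(t) = -2e^(4t) + e^(-t)

Coefficient matrix A = [[14, -30], [5, -11]].
Characteristic polynomial det(A - λI) = λ^2 - 3λ - 4 = 0.
Eigenvalues λ = 4, -1.
For λ=4: (A-λI) row 1 is [10, -30], so an eigenvector is (-3, -1).
For λ=-1: (A-λI) row 1 is [15, -30], so an eigenvector is (2, 1).
General solution: c_1e^(4t)(-3,-1) + c_2e^(-t)(2,1).
Applying x(0)=-4, z(0)=-1 gives c_1=2, c_2=1.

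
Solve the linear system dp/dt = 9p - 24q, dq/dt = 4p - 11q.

p(t) = 3K_1e^(t) + 2K_2e^(-3t), q(t) = K_1e^(t) + K_2e^(-3t)

Coefficient matrix A = [[9, -24], [4, -11]].
Characteristic polynomial det(A - λI) = λ^2 + 2λ - 3 = 0.
Eigenvalues λ = 1, -3.
For λ=1: (A-λI) row 1 is [8, -24], so an eigenvector is (3, 1).
For λ=-3: (A-λI) row 1 is [12, -24], so an eigenvector is (2, 1).
General solution: K_1e^(t)(3,1) + K_2e^(-3t)(2,1).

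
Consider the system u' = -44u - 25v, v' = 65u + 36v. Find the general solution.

Coefficient matrix A = [[-44, -25], [65, 36]].
Characteristic polynomial det(A - λI) = λ^2 + 8λ + 41 = 0.
Eigenvalues λ = -4 ± 5i (complex conjugate pair).
For λ=-4+5i: an eigenvector is (1,-2) - i(2,-3) = (1 - 2i, -2 + 3i).
A real fundamental pair from Re and Im of e^((-4+5i)t)v: X_1 = e^(-4t)(cos(5t)·(1,-2) + sin(5t)·(2,-3)), X_2 = e^(-4t)(sin(5t)·(1,-2) - cos(5t)·(2,-3)).
General solution: K_1X_1 + K_2X_2.

u(t) = 2K_1e^(-4t)sin(5t) + K_1e^(-4t)cos(5t) + K_2e^(-4t)sin(5t) - 2K_2e^(-4t)cos(5t), v(t) = -3K_1e^(-4t)sin(5t) - 2K_1e^(-4t)cos(5t) - 2K_2e^(-4t)sin(5t) + 3K_2e^(-4t)cos(5t)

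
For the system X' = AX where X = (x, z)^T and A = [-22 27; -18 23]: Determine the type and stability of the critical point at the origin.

A = [[-22,27],[-18,23]]; det(A-λI) = λ^2 - λ - 20.
λ = -4, 5: opposite signs.

saddle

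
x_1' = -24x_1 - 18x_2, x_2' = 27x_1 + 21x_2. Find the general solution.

Coefficient matrix A = [[-24, -18], [27, 21]].
Characteristic polynomial det(A - λI) = λ^2 + 3λ - 18 = 0.
Eigenvalues λ = -6, 3.
For λ=-6: (A-λI) row 1 is [-18, -18], so an eigenvector is (-1, 1).
For λ=3: (A-λI) row 1 is [-27, -18], so an eigenvector is (2, -3).
General solution: C_1e^(-6t)(-1,1) + C_2e^(3t)(2,-3).

x_1(t) = -C_1e^(-6t) + 2C_2e^(3t), x_2(t) = C_1e^(-6t) - 3C_2e^(3t)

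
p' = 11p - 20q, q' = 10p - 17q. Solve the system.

Coefficient matrix A = [[11, -20], [10, -17]].
Characteristic polynomial det(A - λI) = λ^2 + 6λ + 13 = 0.
Eigenvalues λ = -3 ± 2i (complex conjugate pair).
For λ=-3+2i: an eigenvector is (3,2) - i(1,1) = (3 - i, 2 - i).
A real fundamental pair from Re and Im of e^((-3+2i)t)v: X_1 = e^(-3t)(cos(2t)·(3,2) + sin(2t)·(1,1)), X_2 = e^(-3t)(sin(2t)·(3,2) - cos(2t)·(1,1)).
General solution: c_1X_1 + c_2X_2.

p(t) = c_1e^(-3t)sin(2t) + 3c_1e^(-3t)cos(2t) + 3c_2e^(-3t)sin(2t) - c_2e^(-3t)cos(2t), q(t) = c_1e^(-3t)sin(2t) + 2c_1e^(-3t)cos(2t) + 2c_2e^(-3t)sin(2t) - c_2e^(-3t)cos(2t)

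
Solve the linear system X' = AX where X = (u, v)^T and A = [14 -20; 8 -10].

u(t) = -K_1e^(2t)sin(4t) - 2K_1e^(2t)cos(4t) - 2K_2e^(2t)sin(4t) + K_2e^(2t)cos(4t), v(t) = -K_1e^(2t)sin(4t) - K_1e^(2t)cos(4t) - K_2e^(2t)sin(4t) + K_2e^(2t)cos(4t)

Coefficient matrix A = [[14, -20], [8, -10]].
Characteristic polynomial det(A - λI) = λ^2 - 4λ + 20 = 0.
Eigenvalues λ = 2 ± 4i (complex conjugate pair).
For λ=2+4i: an eigenvector is (-2,-1) - i(-1,-1) = (-2 + i, -1 + i).
A real fundamental pair from Re and Im of e^((2+4i)t)v: X_1 = e^(2t)(cos(4t)·(-2,-1) + sin(4t)·(-1,-1)), X_2 = e^(2t)(sin(4t)·(-2,-1) - cos(4t)·(-1,-1)).
General solution: K_1X_1 + K_2X_2.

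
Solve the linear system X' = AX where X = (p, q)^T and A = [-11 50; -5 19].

p(t) = -3C_1e^(4t)sin(5t) + C_1e^(4t)cos(5t) + C_2e^(4t)sin(5t) + 3C_2e^(4t)cos(5t), q(t) = -C_1e^(4t)sin(5t) + C_2e^(4t)cos(5t)

Coefficient matrix A = [[-11, 50], [-5, 19]].
Characteristic polynomial det(A - λI) = λ^2 - 8λ + 41 = 0.
Eigenvalues λ = 4 ± 5i (complex conjugate pair).
For λ=4+5i: an eigenvector is (1,0) - i(-3,-1) = (1 + 3i, 0 + i).
A real fundamental pair from Re and Im of e^((4+5i)t)v: X_1 = e^(4t)(cos(5t)·(1,0) + sin(5t)·(-3,-1)), X_2 = e^(4t)(sin(5t)·(1,0) - cos(5t)·(-3,-1)).
General solution: C_1X_1 + C_2X_2.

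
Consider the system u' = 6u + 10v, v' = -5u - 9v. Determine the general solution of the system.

u(t) = -2c_1e^(t) + c_2e^(-4t), v(t) = c_1e^(t) - c_2e^(-4t)

Coefficient matrix A = [[6, 10], [-5, -9]].
Characteristic polynomial det(A - λI) = λ^2 + 3λ - 4 = 0.
Eigenvalues λ = 1, -4.
For λ=1: (A-λI) row 1 is [5, 10], so an eigenvector is (-2, 1).
For λ=-4: (A-λI) row 1 is [10, 10], so an eigenvector is (1, -1).
General solution: c_1e^(t)(-2,1) + c_2e^(-4t)(1,-1).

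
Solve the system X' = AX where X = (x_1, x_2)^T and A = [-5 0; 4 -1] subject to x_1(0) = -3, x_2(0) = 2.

Coefficient matrix A = [[-5, 0], [4, -1]].
Characteristic polynomial det(A - λI) = λ^2 + 6λ + 5 = 0.
Eigenvalues λ = -1, -5.
For λ=-1: (A-λI) row 1 is [-4, 0], so an eigenvector is (0, -1).
For λ=-5: (A-λI) row 2 is [4, 4], so an eigenvector is (-1, 1).
General solution: K_1e^(-t)(0,-1) + K_2e^(-5t)(-1,1).
Applying x_1(0)=-3, x_2(0)=2 gives K_1=1, K_2=3.

x_1(t) = -3e^(-5t), x_2(t) = -e^(-t) + 3e^(-5t)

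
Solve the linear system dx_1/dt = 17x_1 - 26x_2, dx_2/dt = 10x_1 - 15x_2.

x_1(t) = -3K_1e^(t)sin(2t) - 2K_1e^(t)cos(2t) - 2K_2e^(t)sin(2t) + 3K_2e^(t)cos(2t), x_2(t) = -2K_1e^(t)sin(2t) - K_1e^(t)cos(2t) - K_2e^(t)sin(2t) + 2K_2e^(t)cos(2t)

Coefficient matrix A = [[17, -26], [10, -15]].
Characteristic polynomial det(A - λI) = λ^2 - 2λ + 5 = 0.
Eigenvalues λ = 1 ± 2i (complex conjugate pair).
For λ=1+2i: an eigenvector is (-2,-1) - i(-3,-2) = (-2 + 3i, -1 + 2i).
A real fundamental pair from Re and Im of e^((1+2i)t)v: X_1 = e^(t)(cos(2t)·(-2,-1) + sin(2t)·(-3,-2)), X_2 = e^(t)(sin(2t)·(-2,-1) - cos(2t)·(-3,-2)).
General solution: K_1X_1 + K_2X_2.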